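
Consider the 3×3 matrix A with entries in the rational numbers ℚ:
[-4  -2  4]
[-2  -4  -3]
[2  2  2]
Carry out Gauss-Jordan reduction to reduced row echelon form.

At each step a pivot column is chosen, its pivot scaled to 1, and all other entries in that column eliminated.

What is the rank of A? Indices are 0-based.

[1] R0 /= -4  ⇒  (1, 1/2, -1)
     R1 -= -2·R0  ⇒  (0, -3, -5)
     R2 -= 2·R0  ⇒  (0, 1, 4)
[2] R1 /= -3  ⇒  (0, 1, 5/3)
     R0 -= 1/2·R1  ⇒  (1, 0, -11/6)
     R2 -= 1·R1  ⇒  (0, 0, 7/3)
[3] R2 /= 7/3  ⇒  (0, 0, 1)
     R0 -= -11/6·R2  ⇒  (1, 0, 0)
     R1 -= 5/3·R2  ⇒  (0, 1, 0)

rank = 3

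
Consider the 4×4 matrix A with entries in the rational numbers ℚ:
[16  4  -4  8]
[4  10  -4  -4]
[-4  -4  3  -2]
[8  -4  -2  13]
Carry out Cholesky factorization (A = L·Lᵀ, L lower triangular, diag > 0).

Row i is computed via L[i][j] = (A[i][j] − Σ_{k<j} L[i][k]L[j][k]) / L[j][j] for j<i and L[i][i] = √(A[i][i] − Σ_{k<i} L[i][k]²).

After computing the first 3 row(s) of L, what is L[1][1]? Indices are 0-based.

Step 1: L[0][0] = √(16) = 4.
  L[1][0] = (4) / L[0][0] = 1.
Step 2: L[1][1] = √(9) = 3.
  L[2][0] = (-4) / L[0][0] = -1.
  L[2][1] = (-3) / L[1][1] = -1.
Step 3: L[2][2] = √(1) = 1.

L[1][1] = 3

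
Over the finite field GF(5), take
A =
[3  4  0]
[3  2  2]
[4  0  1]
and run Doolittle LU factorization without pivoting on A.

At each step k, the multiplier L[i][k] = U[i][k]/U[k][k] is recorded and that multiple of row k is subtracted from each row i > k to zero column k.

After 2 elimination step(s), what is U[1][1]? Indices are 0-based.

[col 0] pivot 3
  R1 -= 1*R0 → (0, 3, 2)  (L[1][0] := 1)
  R2 -= 3*R0 → (0, 3, 1)  (L[2][0] := 3)
[col 1] pivot 3
  R2 -= 1*R1 → (0, 0, 4)  (L[2][1] := 1)

U[1][1] = 3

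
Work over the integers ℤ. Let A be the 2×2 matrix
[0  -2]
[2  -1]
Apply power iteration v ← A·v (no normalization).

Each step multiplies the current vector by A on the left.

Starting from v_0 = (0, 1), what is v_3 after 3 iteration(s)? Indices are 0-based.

v_3 = (6, 7)

v_0 = (0, 1).
v_1 = A·v_0 = (-2, -1).
v_2 = A·v_1 = (2, -3).
v_3 = A·v_2 = (6, 7).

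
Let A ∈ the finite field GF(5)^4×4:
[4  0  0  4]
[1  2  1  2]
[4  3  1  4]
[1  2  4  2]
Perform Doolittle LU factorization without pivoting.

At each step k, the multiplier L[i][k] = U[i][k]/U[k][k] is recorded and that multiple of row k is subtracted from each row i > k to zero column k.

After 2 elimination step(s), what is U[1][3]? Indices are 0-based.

U[1][3] = 1

k=0: U[0][0]=4
  eliminate (1,0): mult=4, new row 1: (0, 2, 1, 1); set L[1][0]=4
  eliminate (2,0): mult=1, new row 2: (0, 3, 1, 0); set L[2][0]=1
  eliminate (3,0): mult=4, new row 3: (0, 2, 4, 1); set L[3][0]=4
k=1: U[1][1]=2
  eliminate (2,1): mult=4, new row 2: (0, 0, 2, 1); set L[2][1]=4
  eliminate (3,1): mult=1, new row 3: (0, 0, 3, 0); set L[3][1]=1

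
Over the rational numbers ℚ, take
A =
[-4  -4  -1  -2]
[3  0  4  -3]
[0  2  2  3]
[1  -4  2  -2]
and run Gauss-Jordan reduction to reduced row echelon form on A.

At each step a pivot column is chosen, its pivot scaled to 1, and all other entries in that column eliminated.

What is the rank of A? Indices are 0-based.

step 1: normalize row 0 (÷-4) = (1, 1, 1/4, 1/2)
  row 1: subtract 3×row0 = (0, -3, 13/4, -9/2)
  row 3: subtract 1×row0 = (0, -5, 7/4, -5/2)
step 2: normalize row 1 (÷-3) = (0, 1, -13/12, 3/2)
  row 0: subtract 1×row1 = (1, 0, 4/3, -1)
  row 2: subtract 2×row1 = (0, 0, 25/6, 0)
  row 3: subtract -5×row1 = (0, 0, -11/3, 5)
step 3: normalize row 2 (÷25/6) = (0, 0, 1, 0)
  row 0: subtract 4/3×row2 = (1, 0, 0, -1)
  row 1: subtract -13/12×row2 = (0, 1, 0, 3/2)
  row 3: subtract -11/3×row2 = (0, 0, 0, 5)
step 4: normalize row 3 (÷5) = (0, 0, 0, 1)
  row 0: subtract -1×row3 = (1, 0, 0, 0)
  row 1: subtract 3/2×row3 = (0, 1, 0, 0)

rank = 4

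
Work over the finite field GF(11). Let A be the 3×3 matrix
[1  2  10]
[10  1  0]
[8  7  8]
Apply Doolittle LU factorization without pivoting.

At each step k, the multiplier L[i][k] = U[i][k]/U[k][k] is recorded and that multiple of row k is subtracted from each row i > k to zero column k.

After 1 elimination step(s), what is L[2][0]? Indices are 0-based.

L[2][0] = 8

Step 1: pivot at (0,0) is 1.
  row1 ← row1 − (10)·row0  ⇒  L[1][0]=10, U row1=(0, 3, 10)
  row2 ← row2 − (8)·row0  ⇒  L[2][0]=8, U row2=(0, 2, 5)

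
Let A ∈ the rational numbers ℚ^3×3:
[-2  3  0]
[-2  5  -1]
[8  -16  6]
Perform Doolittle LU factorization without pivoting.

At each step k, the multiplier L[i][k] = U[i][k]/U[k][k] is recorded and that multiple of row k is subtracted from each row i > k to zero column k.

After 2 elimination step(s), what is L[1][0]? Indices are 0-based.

[col 0] pivot -2
  R1 -= 1*R0 → (0, 2, -1)  (L[1][0] := 1)
  R2 -= -4*R0 → (0, -4, 6)  (L[2][0] := -4)
[col 1] pivot 2
  R2 -= -2*R1 → (0, 0, 4)  (L[2][1] := -2)

L[1][0] = 1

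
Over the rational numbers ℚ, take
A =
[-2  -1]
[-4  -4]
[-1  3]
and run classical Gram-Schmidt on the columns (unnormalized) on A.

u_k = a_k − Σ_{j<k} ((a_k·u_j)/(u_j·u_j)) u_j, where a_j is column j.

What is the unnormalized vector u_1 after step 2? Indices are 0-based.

Step 1: u_0 = a_0 = (-2, -4, -1).
Step 2: u_1 = a_1 − (5/7)·u_0 = (3/7, -8/7, 26/7).

u_1 = (3/7, -8/7, 26/7)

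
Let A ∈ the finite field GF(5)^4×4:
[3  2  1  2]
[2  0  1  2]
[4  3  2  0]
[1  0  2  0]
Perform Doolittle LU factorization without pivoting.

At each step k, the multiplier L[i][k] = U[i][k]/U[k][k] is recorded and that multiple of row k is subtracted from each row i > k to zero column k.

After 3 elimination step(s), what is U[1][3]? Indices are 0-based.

[col 0] pivot 3
  R1 -= 4*R0 → (0, 2, 2, 4)  (L[1][0] := 4)
  R2 -= 3*R0 → (0, 2, 4, 4)  (L[2][0] := 3)
  R3 -= 2*R0 → (0, 1, 0, 1)  (L[3][0] := 2)
[col 1] pivot 2
  R2 -= 1*R1 → (0, 0, 2, 0)  (L[2][1] := 1)
  R3 -= 3*R1 → (0, 0, 4, 4)  (L[3][1] := 3)
[col 2] pivot 2
  R3 -= 2*R2 → (0, 0, 0, 4)  (L[3][2] := 2)

U[1][3] = 4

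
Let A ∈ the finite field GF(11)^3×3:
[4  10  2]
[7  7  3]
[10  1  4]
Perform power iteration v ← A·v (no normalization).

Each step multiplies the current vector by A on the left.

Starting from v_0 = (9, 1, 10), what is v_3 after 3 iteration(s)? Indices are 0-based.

v_3 = (0, 9, 6)

v_0 = (9, 1, 10).
v_1 = A·v_0 = (0, 1, 10).
v_2 = A·v_1 = (8, 4, 8).
v_3 = A·v_2 = (0, 9, 6).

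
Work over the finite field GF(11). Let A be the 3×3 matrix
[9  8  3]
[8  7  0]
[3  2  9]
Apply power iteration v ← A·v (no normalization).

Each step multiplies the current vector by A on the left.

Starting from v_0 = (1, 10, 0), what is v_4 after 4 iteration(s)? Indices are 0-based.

v_4 = (5, 4, 2)

v_0 = (1, 10, 0).
v_1 = A·v_0 = (1, 1, 1).
v_2 = A·v_1 = (9, 4, 3).
v_3 = A·v_2 = (1, 1, 7).
v_4 = A·v_3 = (5, 4, 2).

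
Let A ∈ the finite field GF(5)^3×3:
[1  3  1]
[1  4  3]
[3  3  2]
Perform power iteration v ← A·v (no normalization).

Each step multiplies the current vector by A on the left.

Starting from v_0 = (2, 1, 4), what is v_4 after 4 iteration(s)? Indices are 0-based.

v_0 = (2, 1, 4).
v_1 = A·v_0 = (4, 3, 2).
v_2 = A·v_1 = (0, 2, 0).
v_3 = A·v_2 = (1, 3, 1).
v_4 = A·v_3 = (1, 1, 4).

v_4 = (1, 1, 4)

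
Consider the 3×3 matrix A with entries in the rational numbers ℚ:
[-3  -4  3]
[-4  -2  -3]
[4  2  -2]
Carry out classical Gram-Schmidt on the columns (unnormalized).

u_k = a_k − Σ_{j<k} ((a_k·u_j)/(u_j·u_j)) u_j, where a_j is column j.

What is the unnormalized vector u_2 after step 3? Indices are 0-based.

Step 1: u_0 = a_0 = (-3, -4, 4).
Step 2: u_1 = a_1 − (28/41)·u_0 = (-80/41, 30/41, -30/41).
Step 3: u_2 = a_2 − (-5/41)·u_0 − (-27/20)·u_1 = (0, -5/2, -5/2).

u_2 = (0, -5/2, -5/2)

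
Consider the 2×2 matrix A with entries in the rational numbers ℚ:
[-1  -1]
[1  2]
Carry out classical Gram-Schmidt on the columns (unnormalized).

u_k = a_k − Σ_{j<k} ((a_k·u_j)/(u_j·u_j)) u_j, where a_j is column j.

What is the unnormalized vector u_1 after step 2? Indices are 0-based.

u_1 = (1/2, 1/2)

Step 1: u_0 = a_0 = (-1, 1).
Step 2: u_1 = a_1 − (3/2)·u_0 = (1/2, 1/2).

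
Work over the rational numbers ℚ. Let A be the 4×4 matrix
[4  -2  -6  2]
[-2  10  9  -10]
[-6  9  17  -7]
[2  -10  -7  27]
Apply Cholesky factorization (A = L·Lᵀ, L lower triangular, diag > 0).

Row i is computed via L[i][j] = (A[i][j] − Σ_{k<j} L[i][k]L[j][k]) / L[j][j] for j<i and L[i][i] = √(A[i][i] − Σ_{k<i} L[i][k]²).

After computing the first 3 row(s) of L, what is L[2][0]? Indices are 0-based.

Step 1: L[0][0] = √(4) = 2.
  L[1][0] = (-2) / L[0][0] = -1.
Step 2: L[1][1] = √(9) = 3.
  L[2][0] = (-6) / L[0][0] = -3.
  L[2][1] = (6) / L[1][1] = 2.
Step 3: L[2][2] = √(4) = 2.

L[2][0] = -3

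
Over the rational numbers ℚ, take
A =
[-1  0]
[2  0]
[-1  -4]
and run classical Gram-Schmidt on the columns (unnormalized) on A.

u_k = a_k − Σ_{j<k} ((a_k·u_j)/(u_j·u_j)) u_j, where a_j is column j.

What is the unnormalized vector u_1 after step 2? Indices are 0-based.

u_1 = (2/3, -4/3, -10/3)

Step 1: u_0 = a_0 = (-1, 2, -1).
Step 2: u_1 = a_1 − (2/3)·u_0 = (2/3, -4/3, -10/3).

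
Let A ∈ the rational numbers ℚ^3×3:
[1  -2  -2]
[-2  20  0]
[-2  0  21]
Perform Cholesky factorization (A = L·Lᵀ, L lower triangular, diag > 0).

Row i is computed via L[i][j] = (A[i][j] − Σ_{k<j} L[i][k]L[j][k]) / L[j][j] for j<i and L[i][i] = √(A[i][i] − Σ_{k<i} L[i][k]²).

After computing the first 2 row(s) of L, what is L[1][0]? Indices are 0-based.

Step 1: L[0][0] = √(1) = 1.
  L[1][0] = (-2) / L[0][0] = -2.
Step 2: L[1][1] = √(16) = 4.

L[1][0] = -2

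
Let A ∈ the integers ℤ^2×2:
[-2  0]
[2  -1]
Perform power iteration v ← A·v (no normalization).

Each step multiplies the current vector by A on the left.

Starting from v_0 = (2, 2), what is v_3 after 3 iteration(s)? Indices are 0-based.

v_3 = (-16, 26)

v_0 = (2, 2).
v_1 = A·v_0 = (-4, 2).
v_2 = A·v_1 = (8, -10).
v_3 = A·v_2 = (-16, 26).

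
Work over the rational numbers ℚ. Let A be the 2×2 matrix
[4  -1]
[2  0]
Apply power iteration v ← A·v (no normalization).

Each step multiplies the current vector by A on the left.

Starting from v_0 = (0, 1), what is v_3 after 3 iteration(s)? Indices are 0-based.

v_3 = (-14, -8)

v_0 = (0, 1).
v_1 = A·v_0 = (-1, 0).
v_2 = A·v_1 = (-4, -2).
v_3 = A·v_2 = (-14, -8).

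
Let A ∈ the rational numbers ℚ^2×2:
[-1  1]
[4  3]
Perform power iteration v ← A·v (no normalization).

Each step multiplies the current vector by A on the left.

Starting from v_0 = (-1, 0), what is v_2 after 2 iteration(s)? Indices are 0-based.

v_0 = (-1, 0).
v_1 = A·v_0 = (1, -4).
v_2 = A·v_1 = (-5, -8).

v_2 = (-5, -8)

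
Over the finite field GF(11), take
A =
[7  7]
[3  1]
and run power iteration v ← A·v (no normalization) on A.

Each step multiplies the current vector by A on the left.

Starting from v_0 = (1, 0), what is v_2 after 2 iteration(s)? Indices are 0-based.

v_0 = (1, 0).
v_1 = A·v_0 = (7, 3).
v_2 = A·v_1 = (4, 2).

v_2 = (4, 2)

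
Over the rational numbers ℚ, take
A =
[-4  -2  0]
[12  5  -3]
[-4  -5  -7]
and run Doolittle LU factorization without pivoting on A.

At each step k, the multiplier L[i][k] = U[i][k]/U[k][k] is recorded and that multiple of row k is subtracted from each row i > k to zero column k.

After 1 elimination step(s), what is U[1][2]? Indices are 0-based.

Step 1: pivot at (0,0) is -4.
  row1 ← row1 − (-3)·row0  ⇒  L[1][0]=-3, U row1=(0, -1, -3)
  row2 ← row2 − (1)·row0  ⇒  L[2][0]=1, U row2=(0, -3, -7)

U[1][2] = -3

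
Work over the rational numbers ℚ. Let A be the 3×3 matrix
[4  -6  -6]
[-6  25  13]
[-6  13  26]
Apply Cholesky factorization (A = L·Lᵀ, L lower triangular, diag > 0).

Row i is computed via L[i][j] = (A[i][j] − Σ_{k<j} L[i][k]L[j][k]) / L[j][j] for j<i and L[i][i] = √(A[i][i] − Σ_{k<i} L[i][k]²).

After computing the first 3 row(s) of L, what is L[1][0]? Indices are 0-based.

Step 1: L[0][0] = √(4) = 2.
  L[1][0] = (-6) / L[0][0] = -3.
Step 2: L[1][1] = √(16) = 4.
  L[2][0] = (-6) / L[0][0] = -3.
  L[2][1] = (4) / L[1][1] = 1.
Step 3: L[2][2] = √(16) = 4.

L[1][0] = -3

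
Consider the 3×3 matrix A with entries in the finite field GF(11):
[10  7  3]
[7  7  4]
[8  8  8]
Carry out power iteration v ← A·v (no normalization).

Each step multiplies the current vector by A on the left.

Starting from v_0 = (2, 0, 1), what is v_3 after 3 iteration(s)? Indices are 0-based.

v_0 = (2, 0, 1).
v_1 = A·v_0 = (1, 7, 2).
v_2 = A·v_1 = (10, 9, 3).
v_3 = A·v_2 = (7, 2, 0).

v_3 = (7, 2, 0)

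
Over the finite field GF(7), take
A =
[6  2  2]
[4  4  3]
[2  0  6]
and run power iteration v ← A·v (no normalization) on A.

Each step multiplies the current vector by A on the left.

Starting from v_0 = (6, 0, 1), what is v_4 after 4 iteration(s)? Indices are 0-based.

v_4 = (2, 1, 1)

v_0 = (6, 0, 1).
v_1 = A·v_0 = (3, 6, 4).
v_2 = A·v_1 = (3, 6, 2).
v_3 = A·v_2 = (6, 0, 4).
v_4 = A·v_3 = (2, 1, 1).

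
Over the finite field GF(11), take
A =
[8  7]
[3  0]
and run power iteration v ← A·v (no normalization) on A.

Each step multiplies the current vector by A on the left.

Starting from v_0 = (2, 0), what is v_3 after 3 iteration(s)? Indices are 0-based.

v_0 = (2, 0).
v_1 = A·v_0 = (5, 6).
v_2 = A·v_1 = (5, 4).
v_3 = A·v_2 = (2, 4).

v_3 = (2, 4)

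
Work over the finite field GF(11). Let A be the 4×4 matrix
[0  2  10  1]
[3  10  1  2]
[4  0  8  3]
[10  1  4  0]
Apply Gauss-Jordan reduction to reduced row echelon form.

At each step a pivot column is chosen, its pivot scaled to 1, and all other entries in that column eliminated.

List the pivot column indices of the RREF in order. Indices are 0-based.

pivot columns: 0, 1, 2, 3

pivot(0,0): swap R0↔R1
pivot(0,0)=3: scale R0 → (1, 7, 4, 8)
  clear (2,0): R2 −= (4)R0 → (0, 5, 3, 4)
  clear (3,0): R3 −= (10)R0 → (0, 8, 8, 8)
pivot(1,1)=2: scale R1 → (0, 1, 5, 6)
  clear (0,1): R0 −= (7)R1 → (1, 0, 2, 10)
  clear (2,1): R2 −= (5)R1 → (0, 0, 0, 7)
  clear (3,1): R3 −= (8)R1 → (0, 0, 1, 4)
pivot(2,2): swap R2↔R3
pivot(2,2)=1: scale R2 → (0, 0, 1, 4)
  clear (0,2): R0 −= (2)R2 → (1, 0, 0, 2)
  clear (1,2): R1 −= (5)R2 → (0, 1, 0, 8)
pivot(3,3)=7: scale R3 → (0, 0, 0, 1)
  clear (0,3): R0 −= (2)R3 → (1, 0, 0, 0)
  clear (1,3): R1 −= (8)R3 → (0, 1, 0, 0)
  clear (2,3): R2 −= (4)R3 → (0, 0, 1, 0)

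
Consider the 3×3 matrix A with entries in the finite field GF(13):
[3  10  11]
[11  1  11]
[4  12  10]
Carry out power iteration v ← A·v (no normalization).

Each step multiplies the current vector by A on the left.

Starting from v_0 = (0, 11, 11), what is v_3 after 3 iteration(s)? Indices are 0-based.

v_0 = (0, 11, 11).
v_1 = A·v_0 = (10, 2, 8).
v_2 = A·v_1 = (8, 5, 1).
v_3 = A·v_2 = (7, 0, 11).

v_3 = (7, 0, 11)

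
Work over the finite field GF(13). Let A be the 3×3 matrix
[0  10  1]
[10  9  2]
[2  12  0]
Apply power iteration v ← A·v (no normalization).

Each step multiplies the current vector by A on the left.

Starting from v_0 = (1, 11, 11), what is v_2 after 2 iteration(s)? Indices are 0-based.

v_2 = (1, 5, 7)

v_0 = (1, 11, 11).
v_1 = A·v_0 = (4, 1, 4).
v_2 = A·v_1 = (1, 5, 7).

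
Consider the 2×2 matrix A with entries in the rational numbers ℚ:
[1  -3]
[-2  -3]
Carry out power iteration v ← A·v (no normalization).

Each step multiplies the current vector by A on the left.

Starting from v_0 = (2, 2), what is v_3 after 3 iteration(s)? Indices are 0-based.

v_0 = (2, 2).
v_1 = A·v_0 = (-4, -10).
v_2 = A·v_1 = (26, 38).
v_3 = A·v_2 = (-88, -166).

v_3 = (-88, -166)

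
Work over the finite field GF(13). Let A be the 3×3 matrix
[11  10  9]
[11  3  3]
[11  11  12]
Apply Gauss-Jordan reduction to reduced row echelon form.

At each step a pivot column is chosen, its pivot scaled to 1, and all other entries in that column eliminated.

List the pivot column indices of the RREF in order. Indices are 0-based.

pivot columns: 0, 1, 2

step 1: normalize row 0 (÷11) = (1, 8, 2)
  row 1: subtract 11×row0 = (0, 6, 7)
  row 2: subtract 11×row0 = (0, 1, 3)
step 2: normalize row 1 (÷6) = (0, 1, 12)
  row 0: subtract 8×row1 = (1, 0, 10)
  row 2: subtract 1×row1 = (0, 0, 4)
step 3: normalize row 2 (÷4) = (0, 0, 1)
  row 0: subtract 10×row2 = (1, 0, 0)
  row 1: subtract 12×row2 = (0, 1, 0)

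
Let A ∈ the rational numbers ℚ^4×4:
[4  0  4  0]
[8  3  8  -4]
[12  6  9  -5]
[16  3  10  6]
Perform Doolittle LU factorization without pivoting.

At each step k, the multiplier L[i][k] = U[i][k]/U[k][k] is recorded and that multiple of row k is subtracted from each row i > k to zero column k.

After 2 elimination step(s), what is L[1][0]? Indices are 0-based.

Step 1: pivot at (0,0) is 4.
  row1 ← row1 − (2)·row0  ⇒  L[1][0]=2, U row1=(0, 3, 0, -4)
  row2 ← row2 − (3)·row0  ⇒  L[2][0]=3, U row2=(0, 6, -3, -5)
  row3 ← row3 − (4)·row0  ⇒  L[3][0]=4, U row3=(0, 3, -6, 6)
Step 2: pivot at (1,1) is 3.
  row2 ← row2 − (2)·row1  ⇒  L[2][1]=2, U row2=(0, 0, -3, 3)
  row3 ← row3 − (1)·row1  ⇒  L[3][1]=1, U row3=(0, 0, -6, 10)

L[1][0] = 2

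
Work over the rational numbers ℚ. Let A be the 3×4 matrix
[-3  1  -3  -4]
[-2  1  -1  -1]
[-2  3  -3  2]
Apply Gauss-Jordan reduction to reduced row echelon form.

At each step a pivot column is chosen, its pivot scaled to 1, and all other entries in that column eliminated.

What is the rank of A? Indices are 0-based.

pivot(0,0)=-3: scale R0 → (1, -1/3, 1, 4/3)
  clear (1,0): R1 −= (-2)R0 → (0, 1/3, 1, 5/3)
  clear (2,0): R2 −= (-2)R0 → (0, 7/3, -1, 14/3)
pivot(1,1)=1/3: scale R1 → (0, 1, 3, 5)
  clear (0,1): R0 −= (-1/3)R1 → (1, 0, 2, 3)
  clear (2,1): R2 −= (7/3)R1 → (0, 0, -8, -7)
pivot(2,2)=-8: scale R2 → (0, 0, 1, 7/8)
  clear (0,2): R0 −= (2)R2 → (1, 0, 0, 5/4)
  clear (1,2): R1 −= (3)R2 → (0, 1, 0, 19/8)

rank = 3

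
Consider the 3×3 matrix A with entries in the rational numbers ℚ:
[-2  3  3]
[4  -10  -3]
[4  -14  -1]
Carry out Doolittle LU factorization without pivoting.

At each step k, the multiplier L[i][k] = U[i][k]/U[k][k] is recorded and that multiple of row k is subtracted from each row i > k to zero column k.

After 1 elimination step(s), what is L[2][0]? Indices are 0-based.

L[2][0] = -2

k=0: U[0][0]=-2
  eliminate (1,0): mult=-2, new row 1: (0, -4, 3); set L[1][0]=-2
  eliminate (2,0): mult=-2, new row 2: (0, -8, 5); set L[2][0]=-2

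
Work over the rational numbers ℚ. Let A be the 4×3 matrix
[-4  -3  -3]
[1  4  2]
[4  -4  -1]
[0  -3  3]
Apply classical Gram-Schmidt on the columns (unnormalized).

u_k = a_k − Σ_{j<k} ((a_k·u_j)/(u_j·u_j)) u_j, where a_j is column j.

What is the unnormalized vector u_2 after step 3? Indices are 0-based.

u_2 = (-881/825, 608/825, -1033/825, 93/25)

Step 1: u_0 = a_0 = (-4, 1, 4, 0).
Step 2: u_1 = a_1 − (0)·u_0 = (-3, 4, -4, -3).
Step 3: u_2 = a_2 − (10/33)·u_0 − (6/25)·u_1 = (-881/825, 608/825, -1033/825, 93/25).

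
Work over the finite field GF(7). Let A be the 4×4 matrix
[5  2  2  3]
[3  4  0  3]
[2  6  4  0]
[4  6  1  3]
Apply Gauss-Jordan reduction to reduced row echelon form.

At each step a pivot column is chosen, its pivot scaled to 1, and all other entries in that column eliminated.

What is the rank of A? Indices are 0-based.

step 1: normalize row 0 (÷5) = (1, 6, 6, 2)
  row 1: subtract 3×row0 = (0, 0, 3, 4)
  row 2: subtract 2×row0 = (0, 1, 6, 3)
  row 3: subtract 4×row0 = (0, 3, 5, 2)
step 2: exchange rows 1,2
step 2: normalize row 1 (÷1) = (0, 1, 6, 3)
  row 0: subtract 6×row1 = (1, 0, 5, 5)
  row 3: subtract 3×row1 = (0, 0, 1, 0)
step 3: normalize row 2 (÷3) = (0, 0, 1, 6)
  row 0: subtract 5×row2 = (1, 0, 0, 3)
  row 1: subtract 6×row2 = (0, 1, 0, 2)
  row 3: subtract 1×row2 = (0, 0, 0, 1)
step 4: normalize row 3 (÷1) = (0, 0, 0, 1)
  row 0: subtract 3×row3 = (1, 0, 0, 0)
  row 1: subtract 2×row3 = (0, 1, 0, 0)
  row 2: subtract 6×row3 = (0, 0, 1, 0)

rank = 4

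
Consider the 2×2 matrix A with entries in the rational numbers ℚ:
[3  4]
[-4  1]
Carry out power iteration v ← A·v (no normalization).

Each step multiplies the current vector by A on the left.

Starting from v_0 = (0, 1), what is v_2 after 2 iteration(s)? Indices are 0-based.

v_2 = (16, -15)

v_0 = (0, 1).
v_1 = A·v_0 = (4, 1).
v_2 = A·v_1 = (16, -15).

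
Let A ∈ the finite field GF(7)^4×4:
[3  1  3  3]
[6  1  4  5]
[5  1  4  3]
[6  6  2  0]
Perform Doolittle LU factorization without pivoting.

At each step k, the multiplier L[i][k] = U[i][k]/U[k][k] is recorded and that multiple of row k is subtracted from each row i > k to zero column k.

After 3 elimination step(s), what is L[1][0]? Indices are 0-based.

L[1][0] = 2

k=0: U[0][0]=3
  eliminate (1,0): mult=2, new row 1: (0, 6, 5, 6); set L[1][0]=2
  eliminate (2,0): mult=4, new row 2: (0, 4, 6, 5); set L[2][0]=4
  eliminate (3,0): mult=2, new row 3: (0, 4, 3, 1); set L[3][0]=2
k=1: U[1][1]=6
  eliminate (2,1): mult=3, new row 2: (0, 0, 5, 1); set L[2][1]=3
  eliminate (3,1): mult=3, new row 3: (0, 0, 2, 4); set L[3][1]=3
k=2: U[2][2]=5
  eliminate (3,2): mult=6, new row 3: (0, 0, 0, 5); set L[3][2]=6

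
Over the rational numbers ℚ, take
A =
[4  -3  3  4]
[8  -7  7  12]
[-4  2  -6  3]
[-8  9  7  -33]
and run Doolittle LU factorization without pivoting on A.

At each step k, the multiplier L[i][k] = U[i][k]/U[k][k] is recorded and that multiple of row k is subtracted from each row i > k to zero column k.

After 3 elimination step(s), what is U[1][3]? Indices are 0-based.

U[1][3] = 4

Step 1: pivot at (0,0) is 4.
  row1 ← row1 − (2)·row0  ⇒  L[1][0]=2, U row1=(0, -1, 1, 4)
  row2 ← row2 − (-1)·row0  ⇒  L[2][0]=-1, U row2=(0, -1, -3, 7)
  row3 ← row3 − (-2)·row0  ⇒  L[3][0]=-2, U row3=(0, 3, 13, -25)
Step 2: pivot at (1,1) is -1.
  row2 ← row2 − (1)·row1  ⇒  L[2][1]=1, U row2=(0, 0, -4, 3)
  row3 ← row3 − (-3)·row1  ⇒  L[3][1]=-3, U row3=(0, 0, 16, -13)
Step 3: pivot at (2,2) is -4.
  row3 ← row3 − (-4)·row2  ⇒  L[3][2]=-4, U row3=(0, 0, 0, -1)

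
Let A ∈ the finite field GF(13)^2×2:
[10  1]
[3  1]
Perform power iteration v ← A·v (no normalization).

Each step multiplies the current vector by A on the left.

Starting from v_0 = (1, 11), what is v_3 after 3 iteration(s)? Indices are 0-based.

v_0 = (1, 11).
v_1 = A·v_0 = (8, 1).
v_2 = A·v_1 = (3, 12).
v_3 = A·v_2 = (3, 8).

v_3 = (3, 8)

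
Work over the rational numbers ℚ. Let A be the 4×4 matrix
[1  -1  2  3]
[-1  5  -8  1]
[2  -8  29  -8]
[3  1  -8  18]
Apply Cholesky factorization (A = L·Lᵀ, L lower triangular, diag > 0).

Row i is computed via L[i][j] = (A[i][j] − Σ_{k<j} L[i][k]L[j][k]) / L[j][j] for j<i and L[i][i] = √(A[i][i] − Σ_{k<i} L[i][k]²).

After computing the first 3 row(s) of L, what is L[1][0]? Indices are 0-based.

Step 1: L[0][0] = √(1) = 1.
  L[1][0] = (-1) / L[0][0] = -1.
Step 2: L[1][1] = √(4) = 2.
  L[2][0] = (2) / L[0][0] = 2.
  L[2][1] = (-6) / L[1][1] = -3.
Step 3: L[2][2] = √(16) = 4.

L[1][0] = -1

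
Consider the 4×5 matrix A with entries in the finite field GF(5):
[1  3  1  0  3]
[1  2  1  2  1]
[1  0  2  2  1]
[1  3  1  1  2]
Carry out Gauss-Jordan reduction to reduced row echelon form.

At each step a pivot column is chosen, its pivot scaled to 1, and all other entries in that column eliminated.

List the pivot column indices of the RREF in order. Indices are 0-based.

pivot columns: 0, 1, 2, 3

step 1: normalize row 0 (÷1) = (1, 3, 1, 0, 3)
  row 1: subtract 1×row0 = (0, 4, 0, 2, 3)
  row 2: subtract 1×row0 = (0, 2, 1, 2, 3)
  row 3: subtract 1×row0 = (0, 0, 0, 1, 4)
step 2: normalize row 1 (÷4) = (0, 1, 0, 3, 2)
  row 0: subtract 3×row1 = (1, 0, 1, 1, 2)
  row 2: subtract 2×row1 = (0, 0, 1, 1, 4)
step 3: normalize row 2 (÷1) = (0, 0, 1, 1, 4)
  row 0: subtract 1×row2 = (1, 0, 0, 0, 3)
step 4: normalize row 3 (÷1) = (0, 0, 0, 1, 4)
  row 1: subtract 3×row3 = (0, 1, 0, 0, 0)
  row 2: subtract 1×row3 = (0, 0, 1, 0, 0)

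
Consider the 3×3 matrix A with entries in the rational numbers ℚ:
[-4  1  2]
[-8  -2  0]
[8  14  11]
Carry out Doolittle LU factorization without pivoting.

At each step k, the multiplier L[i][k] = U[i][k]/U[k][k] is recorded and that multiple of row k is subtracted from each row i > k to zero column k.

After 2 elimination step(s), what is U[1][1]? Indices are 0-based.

k=0: U[0][0]=-4
  eliminate (1,0): mult=2, new row 1: (0, -4, -4); set L[1][0]=2
  eliminate (2,0): mult=-2, new row 2: (0, 16, 15); set L[2][0]=-2
k=1: U[1][1]=-4
  eliminate (2,1): mult=-4, new row 2: (0, 0, -1); set L[2][1]=-4

U[1][1] = -4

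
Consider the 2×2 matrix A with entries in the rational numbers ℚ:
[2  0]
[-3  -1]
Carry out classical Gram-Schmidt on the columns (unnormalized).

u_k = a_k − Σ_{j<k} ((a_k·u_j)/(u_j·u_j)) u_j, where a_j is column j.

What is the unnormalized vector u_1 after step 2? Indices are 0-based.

Step 1: u_0 = a_0 = (2, -3).
Step 2: u_1 = a_1 − (3/13)·u_0 = (-6/13, -4/13).

u_1 = (-6/13, -4/13)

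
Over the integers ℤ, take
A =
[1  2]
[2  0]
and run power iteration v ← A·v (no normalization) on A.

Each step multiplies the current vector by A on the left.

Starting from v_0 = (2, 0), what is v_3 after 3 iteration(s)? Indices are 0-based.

v_3 = (18, 20)

v_0 = (2, 0).
v_1 = A·v_0 = (2, 4).
v_2 = A·v_1 = (10, 4).
v_3 = A·v_2 = (18, 20).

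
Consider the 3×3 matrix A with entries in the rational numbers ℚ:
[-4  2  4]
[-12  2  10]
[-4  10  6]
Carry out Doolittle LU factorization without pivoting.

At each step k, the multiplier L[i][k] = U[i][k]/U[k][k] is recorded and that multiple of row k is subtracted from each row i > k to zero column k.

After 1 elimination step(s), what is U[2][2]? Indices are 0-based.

U[2][2] = 2

Step 1: pivot at (0,0) is -4.
  row1 ← row1 − (3)·row0  ⇒  L[1][0]=3, U row1=(0, -4, -2)
  row2 ← row2 − (1)·row0  ⇒  L[2][0]=1, U row2=(0, 8, 2)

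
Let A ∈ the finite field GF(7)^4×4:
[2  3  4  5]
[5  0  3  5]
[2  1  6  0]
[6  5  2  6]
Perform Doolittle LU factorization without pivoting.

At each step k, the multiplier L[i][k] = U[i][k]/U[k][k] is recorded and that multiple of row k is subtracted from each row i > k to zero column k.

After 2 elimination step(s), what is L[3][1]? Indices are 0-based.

[col 0] pivot 2
  R1 -= 6*R0 → (0, 3, 0, 3)  (L[1][0] := 6)
  R2 -= 1*R0 → (0, 5, 2, 2)  (L[2][0] := 1)
  R3 -= 3*R0 → (0, 3, 4, 5)  (L[3][0] := 3)
[col 1] pivot 3
  R2 -= 4*R1 → (0, 0, 2, 4)  (L[2][1] := 4)
  R3 -= 1*R1 → (0, 0, 4, 2)  (L[3][1] := 1)

L[3][1] = 1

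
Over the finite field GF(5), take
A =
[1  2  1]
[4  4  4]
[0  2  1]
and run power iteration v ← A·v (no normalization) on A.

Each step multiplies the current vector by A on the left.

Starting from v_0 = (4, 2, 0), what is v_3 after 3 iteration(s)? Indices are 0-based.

v_3 = (0, 4, 0)

v_0 = (4, 2, 0).
v_1 = A·v_0 = (3, 4, 4).
v_2 = A·v_1 = (0, 4, 2).
v_3 = A·v_2 = (0, 4, 0).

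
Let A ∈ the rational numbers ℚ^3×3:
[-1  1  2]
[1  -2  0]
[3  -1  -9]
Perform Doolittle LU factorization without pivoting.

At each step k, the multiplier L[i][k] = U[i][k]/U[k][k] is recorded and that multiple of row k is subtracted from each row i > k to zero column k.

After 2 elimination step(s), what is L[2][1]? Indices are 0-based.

L[2][1] = -2

Step 1: pivot at (0,0) is -1.
  row1 ← row1 − (-1)·row0  ⇒  L[1][0]=-1, U row1=(0, -1, 2)
  row2 ← row2 − (-3)·row0  ⇒  L[2][0]=-3, U row2=(0, 2, -3)
Step 2: pivot at (1,1) is -1.
  row2 ← row2 − (-2)·row1  ⇒  L[2][1]=-2, U row2=(0, 0, 1)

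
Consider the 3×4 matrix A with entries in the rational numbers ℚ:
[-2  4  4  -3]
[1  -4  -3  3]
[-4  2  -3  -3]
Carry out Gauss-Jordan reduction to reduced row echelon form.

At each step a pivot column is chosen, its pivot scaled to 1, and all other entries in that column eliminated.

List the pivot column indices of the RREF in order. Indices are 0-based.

pivot columns: 0, 1, 2

step 1: normalize row 0 (÷-2) = (1, -2, -2, 3/2)
  row 1: subtract 1×row0 = (0, -2, -1, 3/2)
  row 2: subtract -4×row0 = (0, -6, -11, 3)
step 2: normalize row 1 (÷-2) = (0, 1, 1/2, -3/4)
  row 0: subtract -2×row1 = (1, 0, -1, 0)
  row 2: subtract -6×row1 = (0, 0, -8, -3/2)
step 3: normalize row 2 (÷-8) = (0, 0, 1, 3/16)
  row 0: subtract -1×row2 = (1, 0, 0, 3/16)
  row 1: subtract 1/2×row2 = (0, 1, 0, -27/32)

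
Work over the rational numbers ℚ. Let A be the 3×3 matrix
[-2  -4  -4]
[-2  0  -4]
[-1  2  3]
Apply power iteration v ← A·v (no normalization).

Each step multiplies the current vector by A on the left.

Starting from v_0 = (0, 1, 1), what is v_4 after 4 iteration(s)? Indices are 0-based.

v_4 = (372, 36, -25)

v_0 = (0, 1, 1).
v_1 = A·v_0 = (-8, -4, 5).
v_2 = A·v_1 = (12, -4, 15).
v_3 = A·v_2 = (-68, -84, 25).
v_4 = A·v_3 = (372, 36, -25).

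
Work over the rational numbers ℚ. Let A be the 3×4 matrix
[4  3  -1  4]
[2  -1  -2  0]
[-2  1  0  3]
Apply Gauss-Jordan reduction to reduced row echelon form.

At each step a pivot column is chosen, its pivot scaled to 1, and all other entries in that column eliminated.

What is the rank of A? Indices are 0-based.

rank = 3

step 1: normalize row 0 (÷4) = (1, 3/4, -1/4, 1)
  row 1: subtract 2×row0 = (0, -5/2, -3/2, -2)
  row 2: subtract -2×row0 = (0, 5/2, -1/2, 5)
step 2: normalize row 1 (÷-5/2) = (0, 1, 3/5, 4/5)
  row 0: subtract 3/4×row1 = (1, 0, -7/10, 2/5)
  row 2: subtract 5/2×row1 = (0, 0, -2, 3)
step 3: normalize row 2 (÷-2) = (0, 0, 1, -3/2)
  row 0: subtract -7/10×row2 = (1, 0, 0, -13/20)
  row 1: subtract 3/5×row2 = (0, 1, 0, 17/10)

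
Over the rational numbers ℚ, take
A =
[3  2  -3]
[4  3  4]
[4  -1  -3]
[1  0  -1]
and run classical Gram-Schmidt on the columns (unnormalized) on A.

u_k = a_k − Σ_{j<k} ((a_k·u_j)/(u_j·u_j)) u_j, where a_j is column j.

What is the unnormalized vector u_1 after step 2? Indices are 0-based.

u_1 = (1, 5/3, -7/3, -1/3)

Step 1: u_0 = a_0 = (3, 4, 4, 1).
Step 2: u_1 = a_1 − (1/3)·u_0 = (1, 5/3, -7/3, -1/3).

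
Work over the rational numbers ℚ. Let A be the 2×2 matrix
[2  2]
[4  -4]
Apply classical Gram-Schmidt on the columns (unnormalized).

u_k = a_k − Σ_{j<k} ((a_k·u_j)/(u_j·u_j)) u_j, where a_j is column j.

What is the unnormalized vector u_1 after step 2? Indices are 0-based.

u_1 = (16/5, -8/5)

Step 1: u_0 = a_0 = (2, 4).
Step 2: u_1 = a_1 − (-3/5)·u_0 = (16/5, -8/5).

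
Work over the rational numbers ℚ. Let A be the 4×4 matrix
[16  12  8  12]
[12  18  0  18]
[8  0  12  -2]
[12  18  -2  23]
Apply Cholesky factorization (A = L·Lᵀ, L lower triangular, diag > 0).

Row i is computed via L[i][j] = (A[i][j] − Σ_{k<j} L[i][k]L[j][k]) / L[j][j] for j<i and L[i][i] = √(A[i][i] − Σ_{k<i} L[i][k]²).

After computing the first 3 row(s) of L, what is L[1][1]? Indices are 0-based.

Step 1: L[0][0] = √(16) = 4.
  L[1][0] = (12) / L[0][0] = 3.
Step 2: L[1][1] = √(9) = 3.
  L[2][0] = (8) / L[0][0] = 2.
  L[2][1] = (-6) / L[1][1] = -2.
Step 3: L[2][2] = √(4) = 2.

L[1][1] = 3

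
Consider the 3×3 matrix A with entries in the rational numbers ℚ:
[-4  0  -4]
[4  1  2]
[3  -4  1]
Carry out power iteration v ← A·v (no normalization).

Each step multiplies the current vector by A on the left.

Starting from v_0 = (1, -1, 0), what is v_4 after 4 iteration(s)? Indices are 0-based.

v_0 = (1, -1, 0).
v_1 = A·v_0 = (-4, 3, 7).
v_2 = A·v_1 = (-12, 1, -17).
v_3 = A·v_2 = (116, -81, -57).
v_4 = A·v_3 = (-236, 269, 615).

v_4 = (-236, 269, 615)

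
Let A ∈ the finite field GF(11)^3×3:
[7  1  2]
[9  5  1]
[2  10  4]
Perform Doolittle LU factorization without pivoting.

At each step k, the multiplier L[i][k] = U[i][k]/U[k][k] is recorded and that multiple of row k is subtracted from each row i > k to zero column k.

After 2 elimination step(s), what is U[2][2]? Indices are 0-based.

Step 1: pivot at (0,0) is 7.
  row1 ← row1 − (6)·row0  ⇒  L[1][0]=6, U row1=(0, 10, 0)
  row2 ← row2 − (5)·row0  ⇒  L[2][0]=5, U row2=(0, 5, 5)
Step 2: pivot at (1,1) is 10.
  row2 ← row2 − (6)·row1  ⇒  L[2][1]=6, U row2=(0, 0, 5)

U[2][2] = 5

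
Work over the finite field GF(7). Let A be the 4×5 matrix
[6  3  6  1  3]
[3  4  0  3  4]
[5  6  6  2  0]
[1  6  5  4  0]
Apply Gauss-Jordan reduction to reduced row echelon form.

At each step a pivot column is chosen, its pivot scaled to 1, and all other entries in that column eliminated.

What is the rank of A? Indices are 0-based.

rank = 4

pivot(0,0)=6: scale R0 → (1, 4, 1, 6, 4)
  clear (1,0): R1 −= (3)R0 → (0, 6, 4, 6, 6)
  clear (2,0): R2 −= (5)R0 → (0, 0, 1, 0, 1)
  clear (3,0): R3 −= (1)R0 → (0, 2, 4, 5, 3)
pivot(1,1)=6: scale R1 → (0, 1, 3, 1, 1)
  clear (0,1): R0 −= (4)R1 → (1, 0, 3, 2, 0)
  clear (3,1): R3 −= (2)R1 → (0, 0, 5, 3, 1)
pivot(2,2)=1: scale R2 → (0, 0, 1, 0, 1)
  clear (0,2): R0 −= (3)R2 → (1, 0, 0, 2, 4)
  clear (1,2): R1 −= (3)R2 → (0, 1, 0, 1, 5)
  clear (3,2): R3 −= (5)R2 → (0, 0, 0, 3, 3)
pivot(3,3)=3: scale R3 → (0, 0, 0, 1, 1)
  clear (0,3): R0 −= (2)R3 → (1, 0, 0, 0, 2)
  clear (1,3): R1 −= (1)R3 → (0, 1, 0, 0, 4)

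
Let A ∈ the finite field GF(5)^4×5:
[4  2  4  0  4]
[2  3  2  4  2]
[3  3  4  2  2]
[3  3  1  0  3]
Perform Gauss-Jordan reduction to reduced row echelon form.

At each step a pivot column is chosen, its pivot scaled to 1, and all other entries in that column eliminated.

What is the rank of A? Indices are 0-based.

rank = 4

pivot(0,0)=4: scale R0 → (1, 3, 1, 0, 1)
  clear (1,0): R1 −= (2)R0 → (0, 2, 0, 4, 0)
  clear (2,0): R2 −= (3)R0 → (0, 4, 1, 2, 4)
  clear (3,0): R3 −= (3)R0 → (0, 4, 3, 0, 0)
pivot(1,1)=2: scale R1 → (0, 1, 0, 2, 0)
  clear (0,1): R0 −= (3)R1 → (1, 0, 1, 4, 1)
  clear (2,1): R2 −= (4)R1 → (0, 0, 1, 4, 4)
  clear (3,1): R3 −= (4)R1 → (0, 0, 3, 2, 0)
pivot(2,2)=1: scale R2 → (0, 0, 1, 4, 4)
  clear (0,2): R0 −= (1)R2 → (1, 0, 0, 0, 2)
  clear (3,2): R3 −= (3)R2 → (0, 0, 0, 0, 3)
col 3: no nonzero at/below row 3; advance.
pivot(3,4)=3: scale R3 → (0, 0, 0, 0, 1)
  clear (0,4): R0 −= (2)R3 → (1, 0, 0, 0, 0)
  clear (2,4): R2 −= (4)R3 → (0, 0, 1, 4, 0)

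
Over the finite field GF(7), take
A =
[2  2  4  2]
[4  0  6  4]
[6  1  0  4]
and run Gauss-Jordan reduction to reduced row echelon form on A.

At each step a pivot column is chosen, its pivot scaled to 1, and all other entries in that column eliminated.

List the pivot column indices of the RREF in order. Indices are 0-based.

step 1: normalize row 0 (÷2) = (1, 1, 2, 1)
  row 1: subtract 4×row0 = (0, 3, 5, 0)
  row 2: subtract 6×row0 = (0, 2, 2, 5)
step 2: normalize row 1 (÷3) = (0, 1, 4, 0)
  row 0: subtract 1×row1 = (1, 0, 5, 1)
  row 2: subtract 2×row1 = (0, 0, 1, 5)
step 3: normalize row 2 (÷1) = (0, 0, 1, 5)
  row 0: subtract 5×row2 = (1, 0, 0, 4)
  row 1: subtract 4×row2 = (0, 1, 0, 1)

pivot columns: 0, 1, 2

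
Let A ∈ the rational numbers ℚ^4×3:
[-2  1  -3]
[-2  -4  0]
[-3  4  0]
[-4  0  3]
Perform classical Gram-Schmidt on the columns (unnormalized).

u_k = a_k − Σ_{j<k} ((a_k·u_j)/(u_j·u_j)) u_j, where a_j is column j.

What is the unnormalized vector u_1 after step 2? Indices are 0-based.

u_1 = (7/11, -48/11, 38/11, -8/11)

Step 1: u_0 = a_0 = (-2, -2, -3, -4).
Step 2: u_1 = a_1 − (-2/11)·u_0 = (7/11, -48/11, 38/11, -8/11).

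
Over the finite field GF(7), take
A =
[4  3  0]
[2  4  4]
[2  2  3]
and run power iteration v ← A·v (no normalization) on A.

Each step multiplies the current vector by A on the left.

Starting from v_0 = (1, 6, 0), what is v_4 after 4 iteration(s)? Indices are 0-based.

v_4 = (5, 3, 6)

v_0 = (1, 6, 0).
v_1 = A·v_0 = (1, 5, 0).
v_2 = A·v_1 = (5, 1, 5).
v_3 = A·v_2 = (2, 6, 6).
v_4 = A·v_3 = (5, 3, 6).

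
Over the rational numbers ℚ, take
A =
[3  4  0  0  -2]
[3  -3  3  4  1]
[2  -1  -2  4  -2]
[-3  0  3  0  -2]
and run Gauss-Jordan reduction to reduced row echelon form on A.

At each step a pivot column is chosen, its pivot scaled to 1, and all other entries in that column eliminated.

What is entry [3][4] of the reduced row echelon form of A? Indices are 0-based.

step 1: normalize row 0 (÷3) = (1, 4/3, 0, 0, -2/3)
  row 1: subtract 3×row0 = (0, -7, 3, 4, 3)
  row 2: subtract 2×row0 = (0, -11/3, -2, 4, -2/3)
  row 3: subtract -3×row0 = (0, 4, 3, 0, -4)
step 2: normalize row 1 (÷-7) = (0, 1, -3/7, -4/7, -3/7)
  row 0: subtract 4/3×row1 = (1, 0, 4/7, 16/21, -2/21)
  row 2: subtract -11/3×row1 = (0, 0, -25/7, 40/21, -47/21)
  row 3: subtract 4×row1 = (0, 0, 33/7, 16/7, -16/7)
step 3: normalize row 2 (÷-25/7) = (0, 0, 1, -8/15, 47/75)
  row 0: subtract 4/7×row2 = (1, 0, 0, 16/15, -34/75)
  row 1: subtract -3/7×row2 = (0, 1, 0, -4/5, -4/25)
  row 3: subtract 33/7×row2 = (0, 0, 0, 24/5, -131/25)
step 4: normalize row 3 (÷24/5) = (0, 0, 0, 1, -131/120)
  row 0: subtract 16/15×row3 = (1, 0, 0, 0, 32/45)
  row 1: subtract -4/5×row3 = (0, 1, 0, 0, -31/30)
  row 2: subtract -8/15×row3 = (0, 0, 1, 0, 2/45)

M[3][4] = -131/120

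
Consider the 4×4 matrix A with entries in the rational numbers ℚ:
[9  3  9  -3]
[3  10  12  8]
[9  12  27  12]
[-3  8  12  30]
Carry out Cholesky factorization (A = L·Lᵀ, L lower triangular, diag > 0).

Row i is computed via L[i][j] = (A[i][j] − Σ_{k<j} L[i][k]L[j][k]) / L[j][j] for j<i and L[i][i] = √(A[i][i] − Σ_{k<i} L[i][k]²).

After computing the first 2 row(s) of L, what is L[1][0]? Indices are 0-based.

L[1][0] = 1

Step 1: L[0][0] = √(9) = 3.
  L[1][0] = (3) / L[0][0] = 1.
Step 2: L[1][1] = √(9) = 3.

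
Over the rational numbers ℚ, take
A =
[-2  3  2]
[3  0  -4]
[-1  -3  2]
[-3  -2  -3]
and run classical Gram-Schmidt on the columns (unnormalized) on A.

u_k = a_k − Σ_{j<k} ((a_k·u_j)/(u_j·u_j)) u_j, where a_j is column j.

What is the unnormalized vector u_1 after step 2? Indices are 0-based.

Step 1: u_0 = a_0 = (-2, 3, -1, -3).
Step 2: u_1 = a_1 − (3/23)·u_0 = (75/23, -9/23, -66/23, -37/23).

u_1 = (75/23, -9/23, -66/23, -37/23)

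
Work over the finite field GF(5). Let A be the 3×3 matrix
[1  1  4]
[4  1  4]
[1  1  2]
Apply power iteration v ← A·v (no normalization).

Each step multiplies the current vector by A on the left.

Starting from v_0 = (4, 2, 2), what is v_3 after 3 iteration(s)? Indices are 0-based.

v_3 = (2, 2, 2)

v_0 = (4, 2, 2).
v_1 = A·v_0 = (4, 1, 0).
v_2 = A·v_1 = (0, 2, 0).
v_3 = A·v_2 = (2, 2, 2).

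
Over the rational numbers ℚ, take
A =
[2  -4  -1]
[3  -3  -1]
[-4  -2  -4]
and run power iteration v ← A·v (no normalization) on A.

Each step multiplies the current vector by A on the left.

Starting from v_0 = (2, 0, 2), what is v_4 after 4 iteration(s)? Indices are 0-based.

v_4 = (332, 186, 1364)

v_0 = (2, 0, 2).
v_1 = A·v_0 = (2, 4, -16).
v_2 = A·v_1 = (4, 10, 48).
v_3 = A·v_2 = (-80, -66, -228).
v_4 = A·v_3 = (332, 186, 1364).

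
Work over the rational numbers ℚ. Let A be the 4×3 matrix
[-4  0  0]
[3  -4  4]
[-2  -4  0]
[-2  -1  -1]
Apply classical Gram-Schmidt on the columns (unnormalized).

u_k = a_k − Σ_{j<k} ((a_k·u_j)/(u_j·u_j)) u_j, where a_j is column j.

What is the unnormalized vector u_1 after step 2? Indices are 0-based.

Step 1: u_0 = a_0 = (-4, 3, -2, -2).
Step 2: u_1 = a_1 − (-2/33)·u_0 = (-8/33, -42/11, -136/33, -37/33).

u_1 = (-8/33, -42/11, -136/33, -37/33)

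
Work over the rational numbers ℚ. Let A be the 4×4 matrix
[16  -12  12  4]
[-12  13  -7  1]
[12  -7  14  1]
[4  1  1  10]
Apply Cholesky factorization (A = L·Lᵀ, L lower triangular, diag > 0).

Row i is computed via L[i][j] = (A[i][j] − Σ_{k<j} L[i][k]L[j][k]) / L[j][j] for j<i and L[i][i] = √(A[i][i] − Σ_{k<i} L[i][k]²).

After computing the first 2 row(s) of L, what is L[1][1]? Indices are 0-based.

Step 1: L[0][0] = √(16) = 4.
  L[1][0] = (-12) / L[0][0] = -3.
Step 2: L[1][1] = √(4) = 2.

L[1][1] = 2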